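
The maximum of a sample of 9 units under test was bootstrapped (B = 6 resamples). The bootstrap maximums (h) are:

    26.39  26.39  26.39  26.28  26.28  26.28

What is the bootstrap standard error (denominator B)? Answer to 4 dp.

SE* = 0.0550

Bootstrap SE is the standard deviation of the 6 replicate maximums.
Mean of replicates: (26.39 + 26.39 + 26.39 + 26.28 + 26.28 + 26.28) / 6 = 158.01000 / 6 = 26.33500
Sum of squared deviations: (+0.05500)² + (+0.05500)² + (+0.05500)² + (−0.05500)² + (−0.05500)² + (−0.05500)² = 0.01815
Variance = 0.01815 / 6 = 0.00302
SE* = √0.00302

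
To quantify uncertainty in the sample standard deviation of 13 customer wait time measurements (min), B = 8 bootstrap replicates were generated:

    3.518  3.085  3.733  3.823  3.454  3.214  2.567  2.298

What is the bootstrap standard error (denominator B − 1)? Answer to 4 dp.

SE* = 0.5431

Bootstrap SE is the standard deviation of the 8 replicate standard deviations.
Mean of replicates: (3.518 + 3.085 + 3.733 + 3.823 + 3.454 + 3.214 + 2.567 + 2.298) / 8 = 25.69200 / 8 = 3.21150
Sum of squared deviations: (+0.30650)² + (−0.12650)² + (+0.52150)² + (+0.61150)² + (+0.24250)² + (+0.00250)² + (−0.64450)² + (−0.91350)² = 2.06451
Variance = 2.06451 / 7 = 0.29493
SE* = √0.29493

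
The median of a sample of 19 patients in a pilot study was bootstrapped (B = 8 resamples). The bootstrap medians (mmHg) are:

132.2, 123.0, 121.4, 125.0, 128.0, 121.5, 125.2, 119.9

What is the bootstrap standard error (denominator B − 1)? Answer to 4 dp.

Bootstrap SE is the standard deviation of the 8 replicate medians.
Mean of replicates: (132.2 + 123.0 + 121.4 + 125.0 + 128.0 + 121.5 + 125.2 + 119.9) / 8 = 996.20000 / 8 = 124.52500
Sum of squared deviations: (+7.67500)² + (−1.52500)² + (−3.12500)² + (+0.47500)² + (+3.47500)² + (−3.02500)² + (+0.67500)² + (−4.62500)² = 114.29500
Variance = 114.29500 / 7 = 16.32786
SE* = √16.32786

SE* = 4.0408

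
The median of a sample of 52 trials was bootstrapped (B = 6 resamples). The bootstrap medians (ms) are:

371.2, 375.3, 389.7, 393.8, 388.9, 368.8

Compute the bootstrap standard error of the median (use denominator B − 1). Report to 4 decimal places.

SE* = 10.7594

Bootstrap SE is the standard deviation of the 6 replicate medians.
Mean of replicates: (371.2 + 375.3 + 389.7 + 393.8 + 388.9 + 368.8) / 6 = 2287.70000 / 6 = 381.28333
Sum of squared deviations: (−10.08333)² + (−5.98333)² + (+8.41667)² + (+12.51667)² + (+7.61667)² + (−12.48333)² = 578.82833
Variance = 578.82833 / 5 = 115.76567
SE* = √115.76567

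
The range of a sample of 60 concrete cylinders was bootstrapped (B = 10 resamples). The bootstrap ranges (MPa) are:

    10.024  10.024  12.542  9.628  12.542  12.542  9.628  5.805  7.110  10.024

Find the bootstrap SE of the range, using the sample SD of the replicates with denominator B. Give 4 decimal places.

SE* = 2.1357

Bootstrap SE is the standard deviation of the 10 replicate ranges.
Mean of replicates: (10.024 + 10.024 + 12.542 + 9.628 + 12.542 + 12.542 + 9.628 + 5.805 + 7.110 + 10.024) / 10 = 99.86900 / 10 = 9.98690
Sum of squared deviations: (+0.03710)² + (+0.03710)² + (+2.55510)² + (−0.35890)² + (+2.55510)² + (+2.55510)² + (−0.35890)² + (−4.18190)² + (−2.87690)² + (+0.03710)² = 45.61220
Variance = 45.61220 / 10 = 4.56122
SE* = √4.56122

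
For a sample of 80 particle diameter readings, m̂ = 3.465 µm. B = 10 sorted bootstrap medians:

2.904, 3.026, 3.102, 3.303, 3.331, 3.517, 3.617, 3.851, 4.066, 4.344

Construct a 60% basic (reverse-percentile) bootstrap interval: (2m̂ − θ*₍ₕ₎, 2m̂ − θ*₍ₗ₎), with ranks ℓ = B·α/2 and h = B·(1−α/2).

(3.079, 3.904)

Percentile endpoints at ranks 2 and 8: θ*₍2₎ = 3.026, θ*₍8₎ = 3.851.
Basic interval reflects these around m̂:
  lower = 2 × 3.465 − 3.851 = 3.079
  upper = 2 × 3.465 − 3.026 = 3.904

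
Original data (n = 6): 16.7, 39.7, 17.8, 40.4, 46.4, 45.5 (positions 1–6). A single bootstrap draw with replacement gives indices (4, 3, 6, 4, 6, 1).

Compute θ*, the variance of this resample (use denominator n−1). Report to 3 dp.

Resample values: 40.4, 17.8, 45.5, 40.4, 45.5, 16.7.
Mean = 34.3833; sum of squared deviations = 907.2683
s² = 907.2683 / 5 = 181.4537

θ* = 181.454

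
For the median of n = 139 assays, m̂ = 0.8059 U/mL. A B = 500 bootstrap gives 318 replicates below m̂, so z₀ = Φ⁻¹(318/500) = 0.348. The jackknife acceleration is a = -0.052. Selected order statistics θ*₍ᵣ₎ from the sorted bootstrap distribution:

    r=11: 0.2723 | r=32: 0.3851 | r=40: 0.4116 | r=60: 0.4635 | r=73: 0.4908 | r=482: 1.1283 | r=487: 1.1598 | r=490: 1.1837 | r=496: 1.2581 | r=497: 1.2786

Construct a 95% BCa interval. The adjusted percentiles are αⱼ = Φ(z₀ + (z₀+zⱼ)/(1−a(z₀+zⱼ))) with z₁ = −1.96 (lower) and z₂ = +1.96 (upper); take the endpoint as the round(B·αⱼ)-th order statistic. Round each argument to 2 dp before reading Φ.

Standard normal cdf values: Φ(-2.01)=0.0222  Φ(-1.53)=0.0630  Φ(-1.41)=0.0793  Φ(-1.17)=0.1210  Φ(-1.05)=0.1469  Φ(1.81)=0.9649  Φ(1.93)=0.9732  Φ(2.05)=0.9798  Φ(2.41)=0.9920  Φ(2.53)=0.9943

Lower: z₀ + z₁ = 0.348 + (-1.960) = -1.612; 1 − a(z₀+z₁) = 1 − (-0.052)(-1.612) = 0.9162; argument = 0.348 + (-1.612)/0.9162 = -1.4115 → -1.41.
α₁ = Φ(-1.41) = 0.0793; rank = round(500 × 0.0793) = 40; θ*₍40₎ = 0.4116.
Upper: z₀ + z₂ = 2.308; 1 − a(z₀+z₂) = 1.1200; argument = 2.4087 → 2.41; α₂ = 0.9920; rank = 496; θ*₍496₎ = 1.2581.

(0.4116, 1.2581)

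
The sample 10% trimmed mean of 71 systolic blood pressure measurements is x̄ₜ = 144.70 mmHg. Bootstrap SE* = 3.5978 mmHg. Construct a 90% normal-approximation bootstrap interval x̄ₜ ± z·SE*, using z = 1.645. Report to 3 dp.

(138.782, 150.618)

Margin = 1.645 × 3.5978 = 5.9184
Interval: 144.70 ± 5.9184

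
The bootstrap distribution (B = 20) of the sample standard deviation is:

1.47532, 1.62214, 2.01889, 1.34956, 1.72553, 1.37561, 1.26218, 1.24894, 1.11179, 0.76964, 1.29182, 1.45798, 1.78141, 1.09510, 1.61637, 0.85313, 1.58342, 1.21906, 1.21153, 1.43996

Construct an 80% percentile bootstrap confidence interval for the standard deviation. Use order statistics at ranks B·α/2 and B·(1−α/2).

(0.85313, 1.72553)

Sorted replicates: 0.76964, 0.85313, 1.09510, 1.11179, 1.21153, 1.21906, 1.24894, 1.26218, 1.29182, 1.34956, 1.37561, 1.43996, 1.45798, 1.47532, 1.58342, 1.61637, 1.62214, 1.72553, 1.78141, 2.01889
α = 0.20; lower rank = 20 × 0.100 = 2; upper rank = 20 × 0.900 = 18.
The 2nd smallest replicate is 0.85313; the 18th is 1.72553.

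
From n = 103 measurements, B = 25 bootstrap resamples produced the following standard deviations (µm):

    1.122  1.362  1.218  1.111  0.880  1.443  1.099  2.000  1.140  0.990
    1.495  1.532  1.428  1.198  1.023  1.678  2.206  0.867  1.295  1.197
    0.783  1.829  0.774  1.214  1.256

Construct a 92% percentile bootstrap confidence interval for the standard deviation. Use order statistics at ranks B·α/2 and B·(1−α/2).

(0.774, 2.000)

Sorted replicates: 0.774, 0.783, 0.867, 0.880, 0.990, 1.023, 1.099, 1.111, 1.122, 1.140, 1.197, 1.198, 1.214, 1.218, 1.256, 1.295, 1.362, 1.428, 1.443, 1.495, 1.532, 1.678, 1.829, 2.000, 2.206
α = 0.08; lower rank = 25 × 0.040 = 1; upper rank = 25 × 0.960 = 24.
The 1st smallest replicate is 0.774; the 24th is 2.000.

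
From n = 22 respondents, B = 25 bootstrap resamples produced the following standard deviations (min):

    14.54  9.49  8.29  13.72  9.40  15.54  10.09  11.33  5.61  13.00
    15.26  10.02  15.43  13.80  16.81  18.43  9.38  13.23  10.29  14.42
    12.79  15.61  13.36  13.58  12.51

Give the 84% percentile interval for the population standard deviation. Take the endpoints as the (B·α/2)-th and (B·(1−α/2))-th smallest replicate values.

Sorted replicates: 5.61, 8.29, 9.38, 9.40, 9.49, 10.02, 10.09, 10.29, 11.33, 12.51, 12.79, 13.00, 13.23, 13.36, 13.58, 13.72, 13.80, 14.42, 14.54, 15.26, 15.43, 15.54, 15.61, 16.81, 18.43
α = 0.16; lower rank = 25 × 0.080 = 2; upper rank = 25 × 0.920 = 23.
The 2nd smallest replicate is 8.29; the 23rd is 15.61.

(8.29, 15.61)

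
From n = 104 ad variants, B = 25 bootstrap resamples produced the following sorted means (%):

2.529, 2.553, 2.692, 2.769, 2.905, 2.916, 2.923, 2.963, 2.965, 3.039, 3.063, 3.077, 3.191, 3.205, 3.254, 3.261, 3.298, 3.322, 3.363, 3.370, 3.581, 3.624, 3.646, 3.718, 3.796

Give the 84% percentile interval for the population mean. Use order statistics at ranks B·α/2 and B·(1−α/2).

α = 0.16; lower rank = 25 × 0.080 = 2; upper rank = 25 × 0.920 = 23.
The 2nd smallest replicate is 2.553; the 23rd is 3.646.

(2.553, 3.646)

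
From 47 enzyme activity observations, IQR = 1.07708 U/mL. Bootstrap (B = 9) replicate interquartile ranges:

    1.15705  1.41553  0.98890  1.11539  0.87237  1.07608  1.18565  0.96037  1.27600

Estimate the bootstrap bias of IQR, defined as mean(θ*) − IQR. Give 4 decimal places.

mean(θ*) = (1.15705 + 1.41553 + 0.98890 + 1.11539 + 0.87237 + 1.07608 + 1.18565 + 0.96037 + 1.27600) / 9 = 1.11637
bias = 1.11637 − 1.07708

bias = +0.0393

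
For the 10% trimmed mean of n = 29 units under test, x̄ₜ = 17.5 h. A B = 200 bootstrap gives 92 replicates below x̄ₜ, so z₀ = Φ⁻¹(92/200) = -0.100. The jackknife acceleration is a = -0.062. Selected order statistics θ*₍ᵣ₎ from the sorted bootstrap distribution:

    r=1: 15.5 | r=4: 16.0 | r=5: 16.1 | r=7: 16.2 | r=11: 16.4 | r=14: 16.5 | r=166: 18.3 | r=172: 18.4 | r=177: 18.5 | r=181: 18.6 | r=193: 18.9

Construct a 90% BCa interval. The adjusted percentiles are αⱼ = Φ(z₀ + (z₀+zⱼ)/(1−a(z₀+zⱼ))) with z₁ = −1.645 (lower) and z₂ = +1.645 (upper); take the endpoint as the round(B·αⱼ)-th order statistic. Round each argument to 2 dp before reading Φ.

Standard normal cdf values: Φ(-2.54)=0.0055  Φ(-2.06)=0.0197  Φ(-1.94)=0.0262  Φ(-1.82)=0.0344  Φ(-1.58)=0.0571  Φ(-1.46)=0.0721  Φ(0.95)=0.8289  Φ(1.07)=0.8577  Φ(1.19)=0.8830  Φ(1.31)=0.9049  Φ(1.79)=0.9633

Lower: z₀ + z₁ = -0.100 + (-1.645) = -1.745; 1 − a(z₀+z₁) = 1 − (-0.062)(-1.745) = 0.8918; argument = -0.100 + (-1.745)/0.8918 = -2.0567 → -2.06.
α₁ = Φ(-2.06) = 0.0197; rank = round(200 × 0.0197) = 4; θ*₍4₎ = 16.0.
Upper: z₀ + z₂ = 1.545; 1 − a(z₀+z₂) = 1.0958; argument = 1.3099 → 1.31; α₂ = 0.9049; rank = 181; θ*₍181₎ = 18.6.

(16.0, 18.6)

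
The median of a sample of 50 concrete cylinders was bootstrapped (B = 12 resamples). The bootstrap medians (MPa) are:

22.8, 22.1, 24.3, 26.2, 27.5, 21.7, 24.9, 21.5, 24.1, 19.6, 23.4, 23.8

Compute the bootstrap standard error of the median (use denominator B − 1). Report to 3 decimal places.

SE* = 2.158

Bootstrap SE is the standard deviation of the 12 replicate medians.
Mean of replicates: (22.8 + 22.1 + 24.3 + 26.2 + 27.5 + 21.7 + 24.9 + 21.5 + 24.1 + 19.6 + 23.4 + 23.8) / 12 = 281.9000 / 12 = 23.4917
Sum of squared deviations: (−0.6917)² + (−1.3917)² + (+0.8083)² + (+2.7083)² + (+4.0083)² + (−1.7917)² + (+1.4083)² + (−1.9917)² + (+0.6083)² + (−3.8917)² + (−0.0917)² + (+0.3083)² = 51.2492
Variance = 51.2492 / 11 = 4.6590
SE* = √4.6590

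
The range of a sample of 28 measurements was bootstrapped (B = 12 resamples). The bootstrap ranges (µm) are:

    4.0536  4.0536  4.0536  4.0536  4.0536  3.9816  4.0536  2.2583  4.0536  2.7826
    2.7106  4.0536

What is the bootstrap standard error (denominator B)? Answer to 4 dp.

SE* = 0.6438

Bootstrap SE is the standard deviation of the 12 replicate ranges.
Mean of replicates: (4.0536 + 4.0536 + 4.0536 + 4.0536 + 4.0536 + 3.9816 + 4.0536 + 2.2583 + 4.0536 + 2.7826 + 2.7106 + 4.0536) / 12 = 44.16190 / 12 = 3.68016
Sum of squared deviations: (+0.37344)² + (+0.37344)² + (+0.37344)² + (+0.37344)² + (+0.37344)² + (+0.30144)² + (+0.37344)² + (−1.42186)² + (+0.37344)² + (−0.89756)² + (−0.96956)² + (+0.37344)² = 4.97387
Variance = 4.97387 / 12 = 0.41449
SE* = √0.41449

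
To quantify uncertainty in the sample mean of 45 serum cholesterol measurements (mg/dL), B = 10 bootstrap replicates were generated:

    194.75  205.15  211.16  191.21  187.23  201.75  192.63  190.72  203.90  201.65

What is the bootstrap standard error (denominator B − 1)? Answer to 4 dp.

Bootstrap SE is the standard deviation of the 10 replicate means.
Mean of replicates: (194.75 + 205.15 + 211.16 + 191.21 + 187.23 + 201.75 + 192.63 + 190.72 + 203.90 + 201.65) / 10 = 1980.15000 / 10 = 198.01500
Sum of squared deviations: (−3.26500)² + (+7.13500)² + (+13.14500)² + (−6.80500)² + (−10.78500)² + (+3.73500)² + (−5.38500)² + (−7.29500)² + (+5.88500)² + (+3.63500)² = 540.99565
Variance = 540.99565 / 9 = 60.11063
SE* = √60.11063

SE* = 7.7531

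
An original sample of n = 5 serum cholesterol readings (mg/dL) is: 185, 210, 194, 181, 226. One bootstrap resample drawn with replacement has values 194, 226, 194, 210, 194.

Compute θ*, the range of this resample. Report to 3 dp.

Range = 226 − 194 = 32.000

θ* = 32.000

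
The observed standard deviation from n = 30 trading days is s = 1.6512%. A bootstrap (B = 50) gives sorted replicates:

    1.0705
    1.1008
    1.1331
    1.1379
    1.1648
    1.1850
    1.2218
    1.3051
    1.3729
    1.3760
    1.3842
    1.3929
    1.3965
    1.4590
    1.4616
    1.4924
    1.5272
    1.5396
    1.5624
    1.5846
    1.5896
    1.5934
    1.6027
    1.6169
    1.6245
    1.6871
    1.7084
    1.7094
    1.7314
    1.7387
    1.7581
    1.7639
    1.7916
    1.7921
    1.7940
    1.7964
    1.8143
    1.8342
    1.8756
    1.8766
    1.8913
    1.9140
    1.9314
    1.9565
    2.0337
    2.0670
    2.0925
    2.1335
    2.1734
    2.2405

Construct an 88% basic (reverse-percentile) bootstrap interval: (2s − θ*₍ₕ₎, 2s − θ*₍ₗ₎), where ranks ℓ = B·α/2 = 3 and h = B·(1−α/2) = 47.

Percentile endpoints at ranks 3 and 47: θ*₍3₎ = 1.1331, θ*₍47₎ = 2.0925.
Basic interval reflects these around s:
  lower = 2 × 1.6512 − 2.0925 = 1.2099
  upper = 2 × 1.6512 − 1.1331 = 2.1693

(1.2099, 2.1693)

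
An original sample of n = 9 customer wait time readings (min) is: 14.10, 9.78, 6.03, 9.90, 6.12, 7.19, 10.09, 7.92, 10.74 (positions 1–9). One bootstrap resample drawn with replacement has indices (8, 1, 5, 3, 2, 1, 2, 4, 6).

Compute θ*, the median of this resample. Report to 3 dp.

Resample values: 7.92, 14.10, 6.12, 6.03, 9.78, 14.10, 9.78, 9.90, 7.19.
Sorted: 6.03, 6.12, 7.19, 7.92, 9.78, 9.78, 9.90, 14.10, 14.10
Median = middle value = 9.780

θ* = 9.780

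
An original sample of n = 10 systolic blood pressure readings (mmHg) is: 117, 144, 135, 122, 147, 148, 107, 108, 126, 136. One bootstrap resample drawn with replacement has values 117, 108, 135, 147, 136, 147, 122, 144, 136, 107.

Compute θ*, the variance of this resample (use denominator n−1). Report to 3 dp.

Mean = 129.9000; sum of squared deviations = 2116.9000
s² = 2116.9000 / 9 = 235.2111

θ* = 235.211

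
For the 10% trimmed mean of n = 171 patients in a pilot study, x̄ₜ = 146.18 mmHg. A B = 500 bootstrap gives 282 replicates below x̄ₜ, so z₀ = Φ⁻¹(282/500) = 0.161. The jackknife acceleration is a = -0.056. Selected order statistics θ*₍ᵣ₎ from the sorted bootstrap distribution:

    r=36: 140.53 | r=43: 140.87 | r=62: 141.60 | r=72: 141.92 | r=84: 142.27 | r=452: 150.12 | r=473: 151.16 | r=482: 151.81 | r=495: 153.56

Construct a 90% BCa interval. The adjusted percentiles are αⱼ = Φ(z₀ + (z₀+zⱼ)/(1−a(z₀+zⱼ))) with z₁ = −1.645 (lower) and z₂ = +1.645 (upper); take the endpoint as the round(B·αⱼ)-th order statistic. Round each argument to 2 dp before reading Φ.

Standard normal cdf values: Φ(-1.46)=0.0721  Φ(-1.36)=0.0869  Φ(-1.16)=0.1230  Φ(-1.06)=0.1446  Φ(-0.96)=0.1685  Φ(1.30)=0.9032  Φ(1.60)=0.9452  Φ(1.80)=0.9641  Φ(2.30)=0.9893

Lower: z₀ + z₁ = 0.161 + (-1.645) = -1.484; 1 − a(z₀+z₁) = 1 − (-0.056)(-1.484) = 0.9169; argument = 0.161 + (-1.484)/0.9169 = -1.4575 → -1.46.
α₁ = Φ(-1.46) = 0.0721; rank = round(500 × 0.0721) = 36; θ*₍36₎ = 140.53.
Upper: z₀ + z₂ = 1.806; 1 − a(z₀+z₂) = 1.1011; argument = 1.8011 → 1.80; α₂ = 0.9641; rank = 482; θ*₍482₎ = 151.81.

(140.53, 151.81)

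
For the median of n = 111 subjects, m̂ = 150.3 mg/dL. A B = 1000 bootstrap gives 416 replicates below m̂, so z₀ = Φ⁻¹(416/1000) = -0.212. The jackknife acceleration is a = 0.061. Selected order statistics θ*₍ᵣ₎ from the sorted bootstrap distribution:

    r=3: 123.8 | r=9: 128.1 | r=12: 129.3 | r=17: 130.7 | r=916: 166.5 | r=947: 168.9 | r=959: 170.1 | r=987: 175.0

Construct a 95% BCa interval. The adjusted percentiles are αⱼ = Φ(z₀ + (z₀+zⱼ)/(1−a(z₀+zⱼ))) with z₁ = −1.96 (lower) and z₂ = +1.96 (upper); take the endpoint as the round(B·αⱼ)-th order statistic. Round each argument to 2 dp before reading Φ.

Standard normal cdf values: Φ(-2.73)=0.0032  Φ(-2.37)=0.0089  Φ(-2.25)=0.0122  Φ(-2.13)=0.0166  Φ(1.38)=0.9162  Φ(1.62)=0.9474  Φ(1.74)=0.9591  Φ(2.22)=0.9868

(130.7, 170.1)

Lower: z₀ + z₁ = -0.212 + (-1.960) = -2.172; 1 − a(z₀+z₁) = 1 − (0.061)(-2.172) = 1.1325; argument = -0.212 + (-2.172)/1.1325 = -2.1299 → -2.13.
α₁ = Φ(-2.13) = 0.0166; rank = round(1000 × 0.0166) = 17; θ*₍17₎ = 130.7.
Upper: z₀ + z₂ = 1.748; 1 − a(z₀+z₂) = 0.8934; argument = 1.7446 → 1.74; α₂ = 0.9591; rank = 959; θ*₍959₎ = 170.1.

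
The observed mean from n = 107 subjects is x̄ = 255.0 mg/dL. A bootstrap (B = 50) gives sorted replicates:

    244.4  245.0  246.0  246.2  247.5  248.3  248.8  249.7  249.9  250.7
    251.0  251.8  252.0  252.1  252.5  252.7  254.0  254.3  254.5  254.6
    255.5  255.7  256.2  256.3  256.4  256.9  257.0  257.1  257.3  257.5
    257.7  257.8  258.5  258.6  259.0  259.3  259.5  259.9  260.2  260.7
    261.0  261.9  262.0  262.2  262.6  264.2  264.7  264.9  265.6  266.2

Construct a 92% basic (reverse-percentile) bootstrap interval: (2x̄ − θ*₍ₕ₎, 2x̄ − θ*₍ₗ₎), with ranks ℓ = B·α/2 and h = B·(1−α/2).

Percentile endpoints at ranks 2 and 48: θ*₍2₎ = 245.0, θ*₍48₎ = 264.9.
Basic interval reflects these around x̄:
  lower = 2 × 255.0 − 264.9 = 245.1
  upper = 2 × 255.0 − 245.0 = 265.0

(245.1, 265.0)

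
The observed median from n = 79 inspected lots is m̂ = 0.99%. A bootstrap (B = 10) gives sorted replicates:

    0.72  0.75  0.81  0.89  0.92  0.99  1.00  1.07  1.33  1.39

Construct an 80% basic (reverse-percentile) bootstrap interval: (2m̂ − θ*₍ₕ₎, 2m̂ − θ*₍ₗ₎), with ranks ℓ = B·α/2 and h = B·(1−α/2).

Percentile endpoints at ranks 1 and 9: θ*₍1₎ = 0.72, θ*₍9₎ = 1.33.
Basic interval reflects these around m̂:
  lower = 2 × 0.99 − 1.33 = 0.65
  upper = 2 × 0.99 − 0.72 = 1.26

(0.65, 1.26)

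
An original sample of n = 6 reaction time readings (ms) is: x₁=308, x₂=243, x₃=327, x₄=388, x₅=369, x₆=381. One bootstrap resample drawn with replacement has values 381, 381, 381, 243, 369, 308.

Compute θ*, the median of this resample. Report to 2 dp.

Sorted: 243, 308, 369, 381, 381, 381
Median = average of the two middle values = 375.00

θ* = 375.00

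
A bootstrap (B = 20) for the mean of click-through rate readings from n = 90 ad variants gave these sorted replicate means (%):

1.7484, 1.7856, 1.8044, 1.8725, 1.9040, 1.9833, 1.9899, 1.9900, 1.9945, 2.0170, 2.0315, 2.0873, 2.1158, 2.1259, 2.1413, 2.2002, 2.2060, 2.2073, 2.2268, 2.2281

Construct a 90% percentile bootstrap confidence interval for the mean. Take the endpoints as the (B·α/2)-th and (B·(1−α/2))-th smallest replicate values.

(1.7484, 2.2268)

α = 0.10; lower rank = 20 × 0.050 = 1; upper rank = 20 × 0.950 = 19.
The 1st smallest replicate is 1.7484; the 19th is 2.2268.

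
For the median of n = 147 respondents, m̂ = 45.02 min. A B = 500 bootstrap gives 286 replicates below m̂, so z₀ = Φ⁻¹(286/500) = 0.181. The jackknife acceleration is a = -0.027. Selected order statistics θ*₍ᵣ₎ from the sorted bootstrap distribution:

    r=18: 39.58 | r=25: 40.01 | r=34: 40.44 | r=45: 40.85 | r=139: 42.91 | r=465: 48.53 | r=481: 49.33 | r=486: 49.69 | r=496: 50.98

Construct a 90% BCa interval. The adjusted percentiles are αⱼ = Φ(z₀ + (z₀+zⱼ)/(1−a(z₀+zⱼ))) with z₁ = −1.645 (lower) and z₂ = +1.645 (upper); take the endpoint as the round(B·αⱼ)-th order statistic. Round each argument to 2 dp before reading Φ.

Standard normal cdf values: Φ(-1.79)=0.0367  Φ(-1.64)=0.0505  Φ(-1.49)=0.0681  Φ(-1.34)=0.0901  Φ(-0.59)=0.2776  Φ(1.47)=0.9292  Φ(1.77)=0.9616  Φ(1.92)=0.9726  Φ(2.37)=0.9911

(40.85, 49.69)

Lower: z₀ + z₁ = 0.181 + (-1.645) = -1.464; 1 − a(z₀+z₁) = 1 − (-0.027)(-1.464) = 0.9605; argument = 0.181 + (-1.464)/0.9605 = -1.3433 → -1.34.
α₁ = Φ(-1.34) = 0.0901; rank = round(500 × 0.0901) = 45; θ*₍45₎ = 40.85.
Upper: z₀ + z₂ = 1.826; 1 − a(z₀+z₂) = 1.0493; argument = 1.9212 → 1.92; α₂ = 0.9726; rank = 486; θ*₍486₎ = 49.69.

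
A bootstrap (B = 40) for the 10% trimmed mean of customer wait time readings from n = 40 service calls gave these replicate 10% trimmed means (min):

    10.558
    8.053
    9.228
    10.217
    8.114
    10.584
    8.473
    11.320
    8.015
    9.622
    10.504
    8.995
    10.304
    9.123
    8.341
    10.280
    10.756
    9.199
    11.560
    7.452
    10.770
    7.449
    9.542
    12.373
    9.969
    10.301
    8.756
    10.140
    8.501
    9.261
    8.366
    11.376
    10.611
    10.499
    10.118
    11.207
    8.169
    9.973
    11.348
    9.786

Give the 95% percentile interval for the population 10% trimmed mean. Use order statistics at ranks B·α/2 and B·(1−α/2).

Sorted replicates: 7.449, 7.452, 8.015, 8.053, 8.114, 8.169, 8.341, 8.366, 8.473, 8.501, 8.756, 8.995, 9.123, 9.199, 9.228, 9.261, 9.542, 9.622, 9.786, 9.969, 9.973, 10.118, 10.140, 10.217, 10.280, 10.301, 10.304, 10.499, 10.504, 10.558, 10.584, 10.611, 10.756, 10.770, 11.207, 11.320, 11.348, 11.376, 11.560, 12.373
α = 0.05; lower rank = 40 × 0.025 = 1; upper rank = 40 × 0.975 = 39.
The 1st smallest replicate is 7.449; the 39th is 11.560.

(7.449, 11.560)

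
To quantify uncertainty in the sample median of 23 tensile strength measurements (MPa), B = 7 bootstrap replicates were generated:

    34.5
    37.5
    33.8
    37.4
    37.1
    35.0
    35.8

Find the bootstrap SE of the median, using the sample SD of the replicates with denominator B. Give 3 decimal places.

SE* = 1.385

Bootstrap SE is the standard deviation of the 7 replicate medians.
Mean of replicates: (34.5 + 37.5 + 33.8 + 37.4 + 37.1 + 35.0 + 35.8) / 7 = 251.1000 / 7 = 35.8714
Sum of squared deviations: (−1.3714)² + (+1.6286)² + (−2.0714)² + (+1.5286)² + (+1.2286)² + (−0.8714)² + (−0.0714)² = 13.4343
Variance = 13.4343 / 7 = 1.9192
SE* = √1.9192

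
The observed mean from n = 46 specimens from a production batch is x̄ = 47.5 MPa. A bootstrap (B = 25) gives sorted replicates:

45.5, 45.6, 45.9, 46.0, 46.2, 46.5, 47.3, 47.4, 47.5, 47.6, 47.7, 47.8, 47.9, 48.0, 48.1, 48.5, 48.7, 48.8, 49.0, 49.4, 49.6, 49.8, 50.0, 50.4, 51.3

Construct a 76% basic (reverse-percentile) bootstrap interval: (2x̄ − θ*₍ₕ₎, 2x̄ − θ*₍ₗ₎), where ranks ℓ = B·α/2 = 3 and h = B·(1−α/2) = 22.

Percentile endpoints at ranks 3 and 22: θ*₍3₎ = 45.9, θ*₍22₎ = 49.8.
Basic interval reflects these around x̄:
  lower = 2 × 47.5 − 49.8 = 45.2
  upper = 2 × 47.5 − 45.9 = 49.1

(45.2, 49.1)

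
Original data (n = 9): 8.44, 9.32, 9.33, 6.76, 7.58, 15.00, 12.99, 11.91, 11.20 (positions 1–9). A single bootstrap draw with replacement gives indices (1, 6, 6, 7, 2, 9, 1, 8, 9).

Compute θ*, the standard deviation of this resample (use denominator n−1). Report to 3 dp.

θ* = 2.514

Resample values: 8.44, 15.00, 15.00, 12.99, 9.32, 11.20, 8.44, 11.91, 11.20.
Mean = 11.5000; sum of squared deviations = 50.5478
s² = 50.5478 / 8 = 6.3185
s = √6.3185 = 2.514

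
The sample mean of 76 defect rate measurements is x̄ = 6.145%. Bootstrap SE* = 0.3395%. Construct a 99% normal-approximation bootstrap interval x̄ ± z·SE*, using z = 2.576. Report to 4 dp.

Margin = 2.576 × 0.3395 = 0.87455
Interval: 6.145 ± 0.87455

(5.2704, 7.0196)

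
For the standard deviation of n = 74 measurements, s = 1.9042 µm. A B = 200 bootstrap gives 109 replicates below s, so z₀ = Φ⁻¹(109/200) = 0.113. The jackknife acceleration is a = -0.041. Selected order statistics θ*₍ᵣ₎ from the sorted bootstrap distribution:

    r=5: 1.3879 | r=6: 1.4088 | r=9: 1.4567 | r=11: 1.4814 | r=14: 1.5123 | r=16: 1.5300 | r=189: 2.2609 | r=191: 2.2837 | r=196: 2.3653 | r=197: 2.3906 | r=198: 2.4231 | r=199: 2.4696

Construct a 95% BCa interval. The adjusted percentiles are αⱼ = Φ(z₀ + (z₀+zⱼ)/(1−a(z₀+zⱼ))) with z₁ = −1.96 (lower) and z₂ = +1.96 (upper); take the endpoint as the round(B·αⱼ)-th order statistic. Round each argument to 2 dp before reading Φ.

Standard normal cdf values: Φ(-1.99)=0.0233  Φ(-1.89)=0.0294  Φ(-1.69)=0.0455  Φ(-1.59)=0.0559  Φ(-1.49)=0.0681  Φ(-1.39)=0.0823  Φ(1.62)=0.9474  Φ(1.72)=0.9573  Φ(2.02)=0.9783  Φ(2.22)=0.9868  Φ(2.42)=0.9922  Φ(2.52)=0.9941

Lower: z₀ + z₁ = 0.113 + (-1.960) = -1.847; 1 − a(z₀+z₁) = 1 − (-0.041)(-1.847) = 0.9243; argument = 0.113 + (-1.847)/0.9243 = -1.8853 → -1.89.
α₁ = Φ(-1.89) = 0.0294; rank = round(200 × 0.0294) = 6; θ*₍6₎ = 1.4088.
Upper: z₀ + z₂ = 2.073; 1 − a(z₀+z₂) = 1.0850; argument = 2.0236 → 2.02; α₂ = 0.9783; rank = 196; θ*₍196₎ = 2.3653.

(1.4088, 2.3653)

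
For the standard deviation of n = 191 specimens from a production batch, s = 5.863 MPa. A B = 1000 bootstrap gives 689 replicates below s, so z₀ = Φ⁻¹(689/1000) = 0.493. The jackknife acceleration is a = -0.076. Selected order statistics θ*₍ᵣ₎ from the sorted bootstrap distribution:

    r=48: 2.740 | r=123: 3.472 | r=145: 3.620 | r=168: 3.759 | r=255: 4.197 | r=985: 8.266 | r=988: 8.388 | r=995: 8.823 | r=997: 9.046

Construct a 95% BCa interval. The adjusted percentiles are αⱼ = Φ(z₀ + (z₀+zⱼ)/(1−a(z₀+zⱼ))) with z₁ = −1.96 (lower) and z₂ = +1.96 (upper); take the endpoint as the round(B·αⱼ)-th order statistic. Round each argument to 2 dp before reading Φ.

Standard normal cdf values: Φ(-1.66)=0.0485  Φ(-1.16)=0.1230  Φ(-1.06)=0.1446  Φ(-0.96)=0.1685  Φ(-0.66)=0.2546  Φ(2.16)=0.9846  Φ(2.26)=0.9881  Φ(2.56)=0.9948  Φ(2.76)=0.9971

Lower: z₀ + z₁ = 0.493 + (-1.960) = -1.467; 1 − a(z₀+z₁) = 1 − (-0.076)(-1.467) = 0.8885; argument = 0.493 + (-1.467)/0.8885 = -1.1581 → -1.16.
α₁ = Φ(-1.16) = 0.1230; rank = round(1000 × 0.1230) = 123; θ*₍123₎ = 3.472.
Upper: z₀ + z₂ = 2.453; 1 − a(z₀+z₂) = 1.1864; argument = 2.5606 → 2.56; α₂ = 0.9948; rank = 995; θ*₍995₎ = 8.823.

(3.472, 8.823)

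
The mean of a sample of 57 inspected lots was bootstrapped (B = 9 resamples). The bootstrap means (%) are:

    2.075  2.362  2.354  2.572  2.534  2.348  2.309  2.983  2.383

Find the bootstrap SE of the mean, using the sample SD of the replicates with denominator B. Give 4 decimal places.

SE* = 0.2349

Bootstrap SE is the standard deviation of the 9 replicate means.
Mean of replicates: (2.075 + 2.362 + 2.354 + 2.572 + 2.534 + 2.348 + 2.309 + 2.983 + 2.383) / 9 = 21.92000 / 9 = 2.43556
Sum of squared deviations: (−0.36056)² + (−0.07356)² + (−0.08156)² + (+0.13644)² + (+0.09844)² + (−0.08756)² + (−0.12656)² + (+0.54744)² + (−0.05256)² = 0.49651
Variance = 0.49651 / 9 = 0.05517
SE* = √0.05517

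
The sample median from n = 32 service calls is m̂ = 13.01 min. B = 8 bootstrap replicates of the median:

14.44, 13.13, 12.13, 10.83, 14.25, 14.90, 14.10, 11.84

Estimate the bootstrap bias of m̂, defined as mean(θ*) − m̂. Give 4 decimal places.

mean(θ*) = (14.44 + 13.13 + 12.13 + 10.83 + 14.25 + 14.90 + 14.10 + 11.84) / 8 = 13.20250
bias = 13.20250 − 13.01

bias = +0.1925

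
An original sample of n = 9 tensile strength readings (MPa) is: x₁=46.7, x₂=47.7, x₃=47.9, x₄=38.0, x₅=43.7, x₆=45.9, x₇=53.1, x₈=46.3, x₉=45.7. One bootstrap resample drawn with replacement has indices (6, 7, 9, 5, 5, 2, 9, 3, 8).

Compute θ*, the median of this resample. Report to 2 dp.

θ* = 45.90

Resample values: 45.9, 53.1, 45.7, 43.7, 43.7, 47.7, 45.7, 47.9, 46.3.
Sorted: 43.7, 43.7, 45.7, 45.7, 45.9, 46.3, 47.7, 47.9, 53.1
Median = middle value = 45.90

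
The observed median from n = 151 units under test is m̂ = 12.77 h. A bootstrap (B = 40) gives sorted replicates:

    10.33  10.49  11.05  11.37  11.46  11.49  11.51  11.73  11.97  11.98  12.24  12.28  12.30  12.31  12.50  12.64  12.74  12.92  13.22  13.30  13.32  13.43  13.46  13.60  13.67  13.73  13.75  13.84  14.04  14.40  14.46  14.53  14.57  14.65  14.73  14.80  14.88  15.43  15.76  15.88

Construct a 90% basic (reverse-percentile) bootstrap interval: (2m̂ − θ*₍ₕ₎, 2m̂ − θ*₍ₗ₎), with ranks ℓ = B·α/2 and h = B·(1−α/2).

Percentile endpoints at ranks 2 and 38: θ*₍2₎ = 10.49, θ*₍38₎ = 15.43.
Basic interval reflects these around m̂:
  lower = 2 × 12.77 − 15.43 = 10.11
  upper = 2 × 12.77 − 10.49 = 15.05

(10.11, 15.05)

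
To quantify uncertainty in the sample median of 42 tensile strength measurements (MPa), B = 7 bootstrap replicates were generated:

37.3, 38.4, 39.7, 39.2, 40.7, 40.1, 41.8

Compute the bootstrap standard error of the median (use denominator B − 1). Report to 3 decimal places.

SE* = 1.483

Bootstrap SE is the standard deviation of the 7 replicate medians.
Mean of replicates: (37.3 + 38.4 + 39.7 + 39.2 + 40.7 + 40.1 + 41.8) / 7 = 277.2000 / 7 = 39.6000
Sum of squared deviations: (−2.3000)² + (−1.2000)² + (+0.1000)² + (−0.4000)² + (+1.1000)² + (+0.5000)² + (+2.2000)² = 13.2000
Variance = 13.2000 / 6 = 2.2000
SE* = √2.2000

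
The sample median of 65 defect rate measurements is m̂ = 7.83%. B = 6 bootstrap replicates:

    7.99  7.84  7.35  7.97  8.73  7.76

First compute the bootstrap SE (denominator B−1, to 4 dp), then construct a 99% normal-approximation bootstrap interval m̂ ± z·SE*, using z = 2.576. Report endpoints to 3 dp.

Mean of replicates = 7.9400; sum of squared deviations = 1.0180; SE* = √(1.0180/5) = 0.4512
Margin = 2.576 × 0.4512 = 1.1623
Interval: 7.83 ± 1.1623

(6.668, 8.992)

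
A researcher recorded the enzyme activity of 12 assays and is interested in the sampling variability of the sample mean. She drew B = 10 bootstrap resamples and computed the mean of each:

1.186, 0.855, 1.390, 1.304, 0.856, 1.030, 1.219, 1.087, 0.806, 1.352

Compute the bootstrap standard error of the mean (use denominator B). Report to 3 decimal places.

Bootstrap SE is the standard deviation of the 10 replicate means.
Mean of replicates: (1.186 + 0.855 + 1.390 + 1.304 + 0.856 + 1.030 + 1.219 + 1.087 + 0.806 + 1.352) / 10 = 11.0850 / 10 = 1.1085
Sum of squared deviations: (+0.0775)² + (−0.2535)² + (+0.2815)² + (+0.1955)² + (−0.2525)² + (−0.0785)² + (+0.1105)² + (−0.0215)² + (−0.3025)² + (+0.2435)² = 0.4211
Variance = 0.4211 / 10 = 0.0421
SE* = √0.0421

SE* = 0.205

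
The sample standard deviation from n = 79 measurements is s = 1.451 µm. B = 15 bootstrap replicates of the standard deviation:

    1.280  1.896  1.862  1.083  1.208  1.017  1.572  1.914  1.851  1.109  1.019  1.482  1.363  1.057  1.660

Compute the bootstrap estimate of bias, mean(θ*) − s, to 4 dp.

mean(θ*) = (1.280 + 1.896 + 1.862 + 1.083 + 1.208 + 1.017 + 1.572 + 1.914 + 1.851 + 1.109 + 1.019 + 1.482 + 1.363 + 1.057 + 1.660) / 15 = 1.42487
bias = 1.42487 − 1.451

bias = −0.0261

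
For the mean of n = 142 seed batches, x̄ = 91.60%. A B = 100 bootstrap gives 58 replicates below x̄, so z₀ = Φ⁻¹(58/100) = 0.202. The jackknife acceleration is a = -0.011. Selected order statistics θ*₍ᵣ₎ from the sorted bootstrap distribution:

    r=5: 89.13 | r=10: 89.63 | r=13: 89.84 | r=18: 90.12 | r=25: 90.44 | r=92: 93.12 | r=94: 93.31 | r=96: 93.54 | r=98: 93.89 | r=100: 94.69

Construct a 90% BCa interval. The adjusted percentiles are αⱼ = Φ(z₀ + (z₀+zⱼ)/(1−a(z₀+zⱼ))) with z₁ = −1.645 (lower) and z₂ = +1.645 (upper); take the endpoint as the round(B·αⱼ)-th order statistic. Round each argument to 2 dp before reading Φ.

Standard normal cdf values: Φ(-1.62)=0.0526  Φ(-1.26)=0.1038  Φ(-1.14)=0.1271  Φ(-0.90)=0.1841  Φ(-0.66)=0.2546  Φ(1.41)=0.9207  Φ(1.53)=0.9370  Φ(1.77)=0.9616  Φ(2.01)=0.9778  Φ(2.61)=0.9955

Lower: z₀ + z₁ = 0.202 + (-1.645) = -1.443; 1 − a(z₀+z₁) = 1 − (-0.011)(-1.443) = 0.9841; argument = 0.202 + (-1.443)/0.9841 = -1.2643 → -1.26.
α₁ = Φ(-1.26) = 0.1038; rank = round(100 × 0.1038) = 10; θ*₍10₎ = 89.63.
Upper: z₀ + z₂ = 1.847; 1 − a(z₀+z₂) = 1.0203; argument = 2.0122 → 2.01; α₂ = 0.9778; rank = 98; θ*₍98₎ = 93.89.

(89.63, 93.89)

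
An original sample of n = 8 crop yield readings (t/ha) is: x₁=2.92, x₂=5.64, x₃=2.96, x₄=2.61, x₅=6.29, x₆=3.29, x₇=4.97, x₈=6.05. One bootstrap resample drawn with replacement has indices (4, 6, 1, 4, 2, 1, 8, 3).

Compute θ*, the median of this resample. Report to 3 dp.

Resample values: 2.61, 3.29, 2.92, 2.61, 5.64, 2.92, 6.05, 2.96.
Sorted: 2.61, 2.61, 2.92, 2.92, 2.96, 3.29, 5.64, 6.05
Median = average of the two middle values = 2.940

θ* = 2.940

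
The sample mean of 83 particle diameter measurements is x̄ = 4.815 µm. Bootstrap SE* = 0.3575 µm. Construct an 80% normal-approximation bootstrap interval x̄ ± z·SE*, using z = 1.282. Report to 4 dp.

(4.3567, 5.2733)

Margin = 1.282 × 0.3575 = 0.45831
Interval: 4.815 ± 0.45831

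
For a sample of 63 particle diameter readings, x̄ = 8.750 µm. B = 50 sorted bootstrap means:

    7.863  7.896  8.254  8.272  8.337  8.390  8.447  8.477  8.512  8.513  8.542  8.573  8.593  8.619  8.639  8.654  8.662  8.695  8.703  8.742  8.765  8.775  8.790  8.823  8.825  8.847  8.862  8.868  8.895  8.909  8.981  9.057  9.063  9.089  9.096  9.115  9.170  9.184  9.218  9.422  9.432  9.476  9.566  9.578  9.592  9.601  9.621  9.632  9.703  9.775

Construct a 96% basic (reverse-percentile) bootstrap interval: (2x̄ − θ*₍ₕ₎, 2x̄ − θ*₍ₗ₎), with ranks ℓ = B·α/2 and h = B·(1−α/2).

Percentile endpoints at ranks 1 and 49: θ*₍1₎ = 7.863, θ*₍49₎ = 9.703.
Basic interval reflects these around x̄:
  lower = 2 × 8.750 − 9.703 = 7.797
  upper = 2 × 8.750 − 7.863 = 9.637

(7.797, 9.637)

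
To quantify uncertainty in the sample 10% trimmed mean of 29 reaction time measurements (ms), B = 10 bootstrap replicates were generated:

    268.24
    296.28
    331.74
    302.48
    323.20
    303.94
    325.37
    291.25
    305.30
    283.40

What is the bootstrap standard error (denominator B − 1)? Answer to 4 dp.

SE* = 19.7664

Bootstrap SE is the standard deviation of the 10 replicate 10% trimmed means.
Mean of replicates: (268.24 + 296.28 + 331.74 + 302.48 + 323.20 + 303.94 + 325.37 + 291.25 + 305.30 + 283.40) / 10 = 3031.20000 / 10 = 303.12000
Sum of squared deviations: (−34.88000)² + (−6.84000)² + (+28.62000)² + (−0.64000)² + (+20.08000)² + (+0.82000)² + (+22.25000)² + (−11.87000)² + (+2.18000)² + (−19.72000)² = 3516.38300
Variance = 3516.38300 / 9 = 390.70922
SE* = √390.70922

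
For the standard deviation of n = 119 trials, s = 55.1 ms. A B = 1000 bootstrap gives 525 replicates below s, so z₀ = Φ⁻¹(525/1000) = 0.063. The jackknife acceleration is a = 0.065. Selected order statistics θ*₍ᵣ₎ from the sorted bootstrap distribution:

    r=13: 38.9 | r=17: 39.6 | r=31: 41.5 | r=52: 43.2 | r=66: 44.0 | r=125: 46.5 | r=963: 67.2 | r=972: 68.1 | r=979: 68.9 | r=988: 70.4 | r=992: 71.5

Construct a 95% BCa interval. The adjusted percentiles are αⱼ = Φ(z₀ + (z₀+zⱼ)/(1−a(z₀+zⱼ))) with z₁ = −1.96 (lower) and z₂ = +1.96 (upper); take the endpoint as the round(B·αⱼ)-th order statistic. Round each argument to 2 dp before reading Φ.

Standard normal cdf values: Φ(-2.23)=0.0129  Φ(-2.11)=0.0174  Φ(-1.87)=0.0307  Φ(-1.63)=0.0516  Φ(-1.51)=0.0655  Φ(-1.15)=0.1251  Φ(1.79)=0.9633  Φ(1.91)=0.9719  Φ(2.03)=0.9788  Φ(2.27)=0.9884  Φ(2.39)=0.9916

(43.2, 71.5)

Lower: z₀ + z₁ = 0.063 + (-1.960) = -1.897; 1 − a(z₀+z₁) = 1 − (0.065)(-1.897) = 1.1233; argument = 0.063 + (-1.897)/1.1233 = -1.6258 → -1.63.
α₁ = Φ(-1.63) = 0.0516; rank = round(1000 × 0.0516) = 52; θ*₍52₎ = 43.2.
Upper: z₀ + z₂ = 2.023; 1 − a(z₀+z₂) = 0.8685; argument = 2.3923 → 2.39; α₂ = 0.9916; rank = 992; θ*₍992₎ = 71.5.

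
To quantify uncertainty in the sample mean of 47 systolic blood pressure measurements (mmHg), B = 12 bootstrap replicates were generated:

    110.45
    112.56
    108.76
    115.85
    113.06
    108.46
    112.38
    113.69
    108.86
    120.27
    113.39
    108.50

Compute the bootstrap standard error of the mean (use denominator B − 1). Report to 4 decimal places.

Bootstrap SE is the standard deviation of the 12 replicate means.
Mean of replicates: (110.45 + 112.56 + 108.76 + 115.85 + 113.06 + 108.46 + 112.38 + 113.69 + 108.86 + 120.27 + 113.39 + 108.50) / 12 = 1346.23000 / 12 = 112.18583
Sum of squared deviations: (−1.73583)² + (+0.37417)² + (−3.42583)² + (+3.66417)² + (+0.87417)² + (−3.72583)² + (+0.19417)² + (+1.50417)² + (−3.32583)² + (+8.08417)² + (+1.20417)² + (−3.68583)² = 136.71209
Variance = 136.71209 / 11 = 12.42837
SE* = √12.42837

SE* = 3.5254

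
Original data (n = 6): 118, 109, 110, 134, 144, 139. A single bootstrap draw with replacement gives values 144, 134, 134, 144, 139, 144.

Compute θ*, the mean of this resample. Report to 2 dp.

θ* = 139.83

Mean = (144 + 134 + 134 + 144 + 139 + 144) / 6 = 839.0 / 6 = 139.83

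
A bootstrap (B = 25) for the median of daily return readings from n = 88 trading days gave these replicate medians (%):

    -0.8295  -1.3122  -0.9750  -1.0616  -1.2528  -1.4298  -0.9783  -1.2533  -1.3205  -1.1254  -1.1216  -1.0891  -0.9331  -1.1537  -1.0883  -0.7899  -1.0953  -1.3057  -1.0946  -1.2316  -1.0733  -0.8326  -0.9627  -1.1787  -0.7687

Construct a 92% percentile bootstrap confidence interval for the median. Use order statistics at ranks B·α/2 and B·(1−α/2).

Sorted replicates: -1.4298, -1.3205, -1.3122, -1.3057, -1.2533, -1.2528, -1.2316, -1.1787, -1.1537, -1.1254, -1.1216, -1.0953, -1.0946, -1.0891, -1.0883, -1.0733, -1.0616, -0.9783, -0.9750, -0.9627, -0.9331, -0.8326, -0.8295, -0.7899, -0.7687
α = 0.08; lower rank = 25 × 0.040 = 1; upper rank = 25 × 0.960 = 24.
The 1st smallest replicate is -1.4298; the 24th is -0.7899.

(-1.4298, -0.7899)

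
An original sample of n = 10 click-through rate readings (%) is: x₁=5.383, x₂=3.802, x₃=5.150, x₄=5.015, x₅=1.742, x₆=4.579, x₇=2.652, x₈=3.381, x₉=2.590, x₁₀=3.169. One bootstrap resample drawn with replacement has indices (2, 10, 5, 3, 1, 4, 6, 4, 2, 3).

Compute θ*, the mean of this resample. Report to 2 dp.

θ* = 4.28

Resample values: 3.802, 3.169, 1.742, 5.150, 5.383, 5.015, 4.579, 5.015, 3.802, 5.150.
Mean = (3.802 + 3.169 + 1.742 + 5.150 + 5.383 + 5.015 + 4.579 + 5.015 + 3.802 + 5.150) / 10 = 42.8070 / 10 = 4.28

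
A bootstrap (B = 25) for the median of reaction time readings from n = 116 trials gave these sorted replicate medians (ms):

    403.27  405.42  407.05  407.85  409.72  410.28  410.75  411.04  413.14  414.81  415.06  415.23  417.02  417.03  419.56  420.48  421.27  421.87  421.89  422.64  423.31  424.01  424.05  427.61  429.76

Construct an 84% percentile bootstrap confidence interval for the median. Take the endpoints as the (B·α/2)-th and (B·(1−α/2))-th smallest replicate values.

α = 0.16; lower rank = 25 × 0.080 = 2; upper rank = 25 × 0.920 = 23.
The 2nd smallest replicate is 405.42; the 23rd is 424.05.

(405.42, 424.05)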